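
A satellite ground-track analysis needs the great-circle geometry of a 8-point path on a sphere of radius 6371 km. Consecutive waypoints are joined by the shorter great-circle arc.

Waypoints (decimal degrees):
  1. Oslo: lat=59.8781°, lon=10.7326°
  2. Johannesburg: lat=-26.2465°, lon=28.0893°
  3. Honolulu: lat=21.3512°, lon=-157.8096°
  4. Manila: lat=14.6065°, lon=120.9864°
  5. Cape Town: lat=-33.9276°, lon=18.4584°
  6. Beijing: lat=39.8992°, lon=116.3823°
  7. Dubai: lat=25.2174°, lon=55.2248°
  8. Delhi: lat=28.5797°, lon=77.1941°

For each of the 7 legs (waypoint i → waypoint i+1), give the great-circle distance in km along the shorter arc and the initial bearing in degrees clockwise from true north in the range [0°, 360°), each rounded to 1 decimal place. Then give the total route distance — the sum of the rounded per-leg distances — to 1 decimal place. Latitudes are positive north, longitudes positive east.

Leg 1: φ1=1.0450700, φ2=-0.4580878, Δφ=-1.5031578, Δλ=0.3029316 rad; a=sin²(Δφ/2)+cosφ1·cosφ2·sin²(Δλ/2)=0.4764539840; c=2·atan2(√a, √(1-a))=1.523686872; dist=6371·c=9707.409 ≈ 9707.4 km; running total=9707.4 km
Leg 1 bearing: y=sinΔλ·cosφ2=0.26756274, x=cosφ1·sinφ2-sinφ1·cosφ2·cosΔλ=-0.96238896; θ=atan2(y, x)=164.4630° ≈ 164.5°
Leg 2: φ1=-0.4580878, φ2=0.3726487, Δφ=0.8307366, Δλ=-3.2445479 rad; a=sin²(Δφ/2)+cosφ1·cosφ2·sin²(Δλ/2)=0.9959644939; c=2·atan2(√a, √(1-a))=3.014455778; dist=6371·c=19205.098 ≈ 19205.1 km; running total=28912.5 km
Leg 2 bearing: y=sinΔλ·cosφ2=0.09571971, x=cosφ1·sinφ2-sinφ1·cosφ2·cosΔλ=-0.08315419; θ=atan2(y, x)=130.9817° ≈ 131.0°
Leg 3: φ1=0.3726487, φ2=0.2549315, Δφ=-0.1177172, Δλ=4.8659081 rad; a=sin²(Δφ/2)+cosφ1·cosφ2·sin²(Δλ/2)=0.3851835471; c=2·atan2(√a, √(1-a))=1.339095834; dist=6371·c=8531.380 ≈ 8531.4 km; running total=37443.9 km
Leg 3 bearing: y=sinΔλ·cosφ2=-0.95629973, x=cosφ1·sinφ2-sinφ1·cosφ2·cosΔλ=0.18099599; θ=atan2(y, x)=-79.2826° <0 so +360° → 280.7174° ≈ 280.7°
Leg 4: φ1=0.2549315, φ2=-0.5921483, Δφ=-0.8470798, Δλ=-1.7894512 rad; a=sin²(Δφ/2)+cosφ1·cosφ2·sin²(Δλ/2)=0.6574603478; c=2·atan2(√a, √(1-a))=1.891169424; dist=6371·c=12048.640 ≈ 12048.6 km; running total=49492.5 km
Leg 4 bearing: y=sinΔλ·cosφ2=-0.80998742, x=cosφ1·sinφ2-sinφ1·cosφ2·cosΔλ=-0.49471743; θ=atan2(y, x)=-121.4154° <0 so +360° → 238.5846° ≈ 238.6°
Leg 5: φ1=-0.5921483, φ2=0.6963724, Δφ=1.2885207, Δλ=1.7090945 rad; a=sin²(Δφ/2)+cosφ1·cosφ2·sin²(Δλ/2)=0.7228851173; c=2·atan2(√a, √(1-a))=2.032830859; dist=6371·c=12951.165 ≈ 12951.2 km; running total=62443.7 km
Leg 5 bearing: y=sinΔλ·cosφ2=0.75984916, x=cosφ1·sinφ2-sinφ1·cosφ2·cosΔλ=0.47319990; θ=atan2(y, x)=58.0872° ≈ 58.1°
Leg 6: φ1=0.6963724, φ2=0.4401267, Δφ=-0.2562458, Δλ=-1.0673997 rad; a=sin²(Δφ/2)+cosφ1·cosφ2·sin²(Δλ/2)=0.1959475091; c=2·atan2(√a, √(1-a))=0.917125028; dist=6371·c=5843.004 ≈ 5843.0 km; running total=68286.7 km
Leg 6 bearing: y=sinΔλ·cosφ2=-0.79246913, x=cosφ1·sinφ2-sinφ1·cosφ2·cosΔλ=0.04691484; θ=atan2(y, x)=-86.6120° <0 so +360° → 273.3880° ≈ 273.4°
Leg 7: φ1=0.4401267, φ2=0.4988099, Δφ=0.0586832, Δλ=0.3834366 rad; a=sin²(Δφ/2)+cosφ1·cosφ2·sin²(Δλ/2)=0.0297058542; c=2·atan2(√a, √(1-a))=0.346437592; dist=6371·c=2207.154 ≈ 2207.2 km; running total=70493.9 km
Leg 7 bearing: y=sinΔλ·cosφ2=0.32852541, x=cosφ1·sinφ2-sinφ1·cosφ2·cosΔλ=0.08581795; θ=atan2(y, x)=75.3602° ≈ 75.4°

Leg 1: dist=9707.4 km, bearing=164.5°
Leg 2: dist=19205.1 km, bearing=131.0°
Leg 3: dist=8531.4 km, bearing=280.7°
Leg 4: dist=12048.6 km, bearing=238.6°
Leg 5: dist=12951.2 km, bearing=58.1°
Leg 6: dist=5843.0 km, bearing=273.4°
Leg 7: dist=2207.2 km, bearing=75.4°
Total: 70493.9 km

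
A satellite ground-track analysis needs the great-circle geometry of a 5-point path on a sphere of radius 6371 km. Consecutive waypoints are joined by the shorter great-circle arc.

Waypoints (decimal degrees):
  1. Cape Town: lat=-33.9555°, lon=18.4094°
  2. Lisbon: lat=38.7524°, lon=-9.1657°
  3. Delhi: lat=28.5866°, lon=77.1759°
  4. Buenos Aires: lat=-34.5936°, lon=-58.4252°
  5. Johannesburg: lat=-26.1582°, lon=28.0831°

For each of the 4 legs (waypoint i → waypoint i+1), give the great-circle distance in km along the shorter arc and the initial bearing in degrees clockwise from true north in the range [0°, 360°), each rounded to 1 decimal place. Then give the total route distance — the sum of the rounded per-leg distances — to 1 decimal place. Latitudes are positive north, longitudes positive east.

Leg 1: dist=8569.8 km, bearing=338.3°
Leg 2: dist=7775.6 km, bearing=68.9°
Leg 3: dist=15790.9 km, bearing=249.3°
Leg 4: dist=8097.7 km, bearing=110.3°
Total: 40234.0 km

Leg 1: φ1=-0.5926353, φ2=0.6763570, Δφ=1.2689922, Δλ=-0.4812763 rad; a=sin²(Δφ/2)+cosφ1·cosφ2·sin²(Δλ/2)=0.3881190547; c=2·atan2(√a, √(1-a))=1.345123796; dist=6371·c=8569.784 ≈ 8569.8 km; running total=8569.8 km
Leg 1 bearing: y=sinΔλ·cosφ2=-0.36100486, x=cosφ1·sinφ2-sinφ1·cosφ2·cosΔλ=0.90532100; θ=atan2(y, x)=-21.7401° <0 so +360° → 338.2599° ≈ 338.3°
Leg 2: φ1=0.6763570, φ2=0.4989303, Δφ=-0.1774267, Δλ=1.5069452 rad; a=sin²(Δφ/2)+cosφ1·cosφ2·sin²(Δλ/2)=0.3283967766; c=2·atan2(√a, √(1-a))=1.220467748; dist=6371·c=7775.600 ≈ 7775.6 km; running total=16345.4 km
Leg 2 bearing: y=sinΔλ·cosφ2=0.87630553, x=cosφ1·sinφ2-sinφ1·cosφ2·cosΔλ=0.33807980; θ=atan2(y, x)=68.9033° ≈ 68.9°
Leg 3: φ1=0.4989303, φ2=-0.6037722, Δφ=-1.1027025, Δλ=-2.3666857 rad; a=sin²(Δφ/2)+cosφ1·cosφ2·sin²(Δλ/2)=0.8940630525; c=2·atan2(√a, √(1-a))=2.478554922; dist=6371·c=15790.873 ≈ 15790.9 km; running total=32136.3 km
Leg 3 bearing: y=sinΔλ·cosφ2=-0.57595142, x=cosφ1·sinφ2-sinφ1·cosφ2·cosΔλ=-0.21711103; θ=atan2(y, x)=-110.6545° <0 so +360° → 249.3455° ≈ 249.3°
Leg 4: φ1=-0.6037722, φ2=-0.4565467, Δφ=0.1472255, Δλ=1.5098547 rad; a=sin²(Δφ/2)+cosφ1·cosφ2·sin²(Δλ/2)=0.3523523925; c=2·atan2(√a, √(1-a))=1.271031829; dist=6371·c=8097.744 ≈ 8097.7 km; running total=40234.0 km
Leg 4 bearing: y=sinΔλ·cosφ2=0.89591399, x=cosφ1·sinφ2-sinφ1·cosφ2·cosΔλ=-0.33187175; θ=atan2(y, x)=110.3260° ≈ 110.3°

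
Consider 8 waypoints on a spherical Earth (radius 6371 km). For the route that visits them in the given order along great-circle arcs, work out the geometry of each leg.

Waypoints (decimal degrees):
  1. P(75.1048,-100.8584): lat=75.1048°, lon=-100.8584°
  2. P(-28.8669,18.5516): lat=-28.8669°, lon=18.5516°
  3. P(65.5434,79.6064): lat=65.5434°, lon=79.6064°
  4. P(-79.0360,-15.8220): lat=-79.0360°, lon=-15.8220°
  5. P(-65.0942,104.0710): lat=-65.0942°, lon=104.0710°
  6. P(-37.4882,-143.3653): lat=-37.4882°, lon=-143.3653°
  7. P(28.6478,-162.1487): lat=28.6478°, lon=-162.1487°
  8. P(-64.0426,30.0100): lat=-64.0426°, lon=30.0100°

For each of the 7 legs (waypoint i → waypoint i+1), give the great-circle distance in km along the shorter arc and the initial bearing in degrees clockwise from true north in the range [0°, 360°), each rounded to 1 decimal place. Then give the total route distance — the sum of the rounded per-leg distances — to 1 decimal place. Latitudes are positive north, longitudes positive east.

Leg 1: dist=13926.8 km, bearing=69.1°
Leg 2: dist=11709.6 km, bearing=22.1°
Leg 3: dist=17157.8 km, bearing=205.9°
Leg 4: dist=3528.3 km, bearing=136.0°
Leg 5: dist=7219.5 km, bearing=126.0°
Leg 6: dist=7610.1 km, bearing=342.3°
Leg 7: dist=15985.6 km, bearing=189.0°
Total: 77137.7 km

Leg 1: φ1=1.3108260, φ2=-0.5038224, Δφ=-1.8146485, Δλ=2.0840977 rad; a=sin²(Δφ/2)+cosφ1·cosφ2·sin²(Δλ/2)=0.7885482026; c=2·atan2(√a, √(1-a))=2.185965151; dist=6371·c=13926.784 ≈ 13926.8 km; running total=13926.8 km
Leg 1 bearing: y=sinΔλ·cosφ2=0.76288485, x=cosφ1·sinφ2-sinφ1·cosφ2·cosΔλ=0.29149003; θ=atan2(y, x)=69.0887° ≈ 69.1°
Leg 2: φ1=-0.5038224, φ2=1.1439481, Δφ=1.6477706, Δλ=1.0656073 rad; a=sin²(Δφ/2)+cosφ1·cosφ2·sin²(Δλ/2)=0.6319948431; c=2·atan2(√a, √(1-a))=1.837952626; dist=6371·c=11709.596 ≈ 11709.6 km; running total=25636.4 km
Leg 2 bearing: y=sinΔλ·cosφ2=0.36228773, x=cosφ1·sinφ2-sinφ1·cosφ2·cosΔλ=0.89389991; θ=atan2(y, x)=22.0622° ≈ 22.1°
Leg 3: φ1=1.1439481, φ2=-1.3794384, Δφ=-2.5233866, Δλ=-1.6655398 rad; a=sin²(Δφ/2)+cosφ1·cosφ2·sin²(Δλ/2)=0.9505543690; c=2·atan2(√a, √(1-a))=2.693116179; dist=6371·c=17157.843 ≈ 17157.8 km; running total=42794.2 km
Leg 3 bearing: y=sinΔλ·cosφ2=-0.18933921, x=cosφ1·sinφ2-sinφ1·cosφ2·cosΔλ=-0.39006885; θ=atan2(y, x)=-154.1081° <0 so +360° → 205.8919° ≈ 205.9°
Leg 4: φ1=-1.3794384, φ2=-1.1361081, Δφ=0.2433303, Δλ=2.0925276 rad; a=sin²(Δφ/2)+cosφ1·cosφ2·sin²(Δλ/2)=0.0747361008; c=2·atan2(√a, √(1-a))=0.553808294; dist=6371·c=3528.313 ≈ 3528.3 km; running total=46322.5 km
Leg 4 bearing: y=sinΔλ·cosφ2=0.36509982, x=cosφ1·sinφ2-sinφ1·cosφ2·cosΔλ=-0.37855592; θ=atan2(y, x)=136.0366° ≈ 136.0°
Leg 5: φ1=-1.1361081, φ2=-0.6542925, Δφ=0.4818156, Δλ=-4.3185781 rad; a=sin²(Δφ/2)+cosφ1·cosφ2·sin²(Δλ/2)=0.2881098915; c=2·atan2(√a, √(1-a))=1.133181554; dist=6371·c=7219.500 ≈ 7219.5 km; running total=53542.0 km
Leg 5 bearing: y=sinΔλ·cosφ2=0.73274068, x=cosφ1·sinφ2-sinφ1·cosφ2·cosΔλ=-0.53244851; θ=atan2(y, x)=126.0042° ≈ 126.0°
Leg 6: φ1=-0.6542925, φ2=0.4999984, Δφ=1.1542910, Δλ=-0.3278322 rad; a=sin²(Δφ/2)+cosφ1·cosφ2·sin²(Δλ/2)=0.3162591984; c=2·atan2(√a, √(1-a))=1.194496623; dist=6371·c=7610.138 ≈ 7610.1 km; running total=61152.1 km
Leg 6 bearing: y=sinΔλ·cosφ2=-0.28257429, x=cosφ1·sinφ2-sinφ1·cosφ2·cosΔλ=0.88606379; θ=atan2(y, x)=-17.6880° <0 so +360° → 342.3120° ≈ 342.3°
Leg 7: φ1=0.4999984, φ2=-1.1177542, Δφ=-1.6177527, Δλ=3.3538020 rad; a=sin²(Δφ/2)+cosφ1·cosφ2·sin²(Δλ/2)=0.9032818798; c=2·atan2(√a, √(1-a))=2.509112338; dist=6371·c=15985.555 ≈ 15985.6 km; running total=77137.7 km
Leg 7 bearing: y=sinΔλ·cosφ2=-0.09218904, x=cosφ1·sinφ2-sinφ1·cosφ2·cosΔλ=-0.58391445; θ=atan2(y, x)=-171.0281° <0 so +360° → 188.9719° ≈ 189.0°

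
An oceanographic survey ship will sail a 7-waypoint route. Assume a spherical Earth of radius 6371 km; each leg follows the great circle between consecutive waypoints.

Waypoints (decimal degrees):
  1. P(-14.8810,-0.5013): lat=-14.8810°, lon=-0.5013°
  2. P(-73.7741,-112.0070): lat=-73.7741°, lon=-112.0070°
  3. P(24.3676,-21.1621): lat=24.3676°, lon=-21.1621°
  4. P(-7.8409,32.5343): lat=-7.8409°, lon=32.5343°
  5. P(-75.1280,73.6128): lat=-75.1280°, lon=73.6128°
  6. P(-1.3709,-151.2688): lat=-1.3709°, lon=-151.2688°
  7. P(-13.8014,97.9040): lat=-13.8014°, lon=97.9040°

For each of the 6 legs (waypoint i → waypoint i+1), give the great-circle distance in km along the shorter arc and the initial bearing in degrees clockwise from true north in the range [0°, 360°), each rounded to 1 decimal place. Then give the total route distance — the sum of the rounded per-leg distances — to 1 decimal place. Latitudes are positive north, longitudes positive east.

Leg 1: φ1=-0.2597224, φ2=-1.2876009, Δφ=-1.0278785, Δλ=-1.9461416 rad; a=sin²(Δφ/2)+cosφ1·cosφ2·sin²(Δλ/2)=0.4262085714; c=2·atan2(√a, √(1-a))=1.422672406; dist=6371·c=9063.846 ≈ 9063.8 km; running total=9063.8 km
Leg 1 bearing: y=sinΔλ·cosφ2=-0.25997190, x=cosφ1·sinφ2-sinφ1·cosφ2·cosΔλ=-0.95427140; θ=atan2(y, x)=-164.7608° <0 so +360° → 195.2392° ≈ 195.2°
Leg 2: φ1=-1.2876009, φ2=0.4252949, Δφ=1.7128958, Δλ=1.5855426 rad; a=sin²(Δφ/2)+cosφ1·cosφ2·sin²(Δλ/2)=0.6999540947; c=2·atan2(√a, √(1-a))=1.982213001; dist=6371·c=12628.679 ≈ 12628.7 km; running total=21692.5 km
Leg 2 bearing: y=sinΔλ·cosφ2=0.91081808, x=cosφ1·sinφ2-sinφ1·cosφ2·cosΔλ=0.10239074; θ=atan2(y, x)=83.5860° ≈ 83.6°
Leg 3: φ1=0.4252949, φ2=-0.1368495, Δφ=-0.5621444, Δλ=0.9371790 rad; a=sin²(Δφ/2)+cosφ1·cosφ2·sin²(Δλ/2)=0.2610038958; c=2·atan2(√a, √(1-a))=1.072428871; dist=6371·c=6832.444 ≈ 6832.4 km; running total=28524.9 km
Leg 3 bearing: y=sinΔλ·cosφ2=0.79835657, x=cosφ1·sinφ2-sinφ1·cosφ2·cosΔλ=-0.36626525; θ=atan2(y, x)=114.6444° ≈ 114.6°
Leg 4: φ1=-0.1368495, φ2=-1.3112310, Δφ=-1.1743814, Δλ=0.7169551 rad; a=sin²(Δφ/2)+cosφ1·cosφ2·sin²(Δλ/2)=0.3382413746; c=2·atan2(√a, √(1-a))=1.241352039; dist=6371·c=7908.654 ≈ 7908.7 km; running total=36433.6 km
Leg 4 bearing: y=sinΔλ·cosφ2=0.16864967, x=cosφ1·sinφ2-sinφ1·cosφ2·cosΔλ=-0.93107136; θ=atan2(y, x)=169.7330° ≈ 169.7°
Leg 5: φ1=-1.3112310, φ2=-0.0239267, Δφ=1.2873042, Δλ=-3.9249243 rad; a=sin²(Δφ/2)+cosφ1·cosφ2·sin²(Δλ/2)=0.5793429848; c=2·atan2(√a, √(1-a))=1.730155943; dist=6371·c=11022.824 ≈ 11022.8 km; running total=47456.4 km
Leg 5 bearing: y=sinΔλ·cosφ2=0.70544208, x=cosφ1·sinφ2-sinφ1·cosφ2·cosΔλ=-0.69077510; θ=atan2(y, x)=134.3981° ≈ 134.4°
Leg 6: φ1=-0.0239267, φ2=-0.2408799, Δφ=-0.2169532, Δλ=4.3488858 rad; a=sin²(Δφ/2)+cosφ1·cosφ2·sin²(Δλ/2)=0.6697396174; c=2·atan2(√a, √(1-a))=1.917159525; dist=6371·c=12214.223 ≈ 12214.2 km; running total=59670.6 km
Leg 6 bearing: y=sinΔλ·cosφ2=-0.90767200, x=cosφ1·sinφ2-sinφ1·cosφ2·cosΔλ=-0.24674966; θ=atan2(y, x)=-105.2083° <0 so +360° → 254.7917° ≈ 254.8°

Leg 1: dist=9063.8 km, bearing=195.2°
Leg 2: dist=12628.7 km, bearing=83.6°
Leg 3: dist=6832.4 km, bearing=114.6°
Leg 4: dist=7908.7 km, bearing=169.7°
Leg 5: dist=11022.8 km, bearing=134.4°
Leg 6: dist=12214.2 km, bearing=254.8°
Total: 59670.6 km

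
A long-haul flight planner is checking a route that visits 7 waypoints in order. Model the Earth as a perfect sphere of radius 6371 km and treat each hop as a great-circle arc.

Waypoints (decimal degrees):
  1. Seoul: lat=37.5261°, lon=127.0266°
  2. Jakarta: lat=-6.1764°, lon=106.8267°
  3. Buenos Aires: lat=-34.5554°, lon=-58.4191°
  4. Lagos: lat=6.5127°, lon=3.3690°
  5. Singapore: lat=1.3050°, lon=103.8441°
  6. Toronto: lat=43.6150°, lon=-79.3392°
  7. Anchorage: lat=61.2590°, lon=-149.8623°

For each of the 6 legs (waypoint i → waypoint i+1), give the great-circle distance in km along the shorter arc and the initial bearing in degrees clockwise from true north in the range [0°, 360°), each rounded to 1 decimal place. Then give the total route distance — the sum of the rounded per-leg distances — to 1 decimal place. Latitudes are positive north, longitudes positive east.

Leg 1: φ1=0.6549540, φ2=-0.1077985, Δφ=-0.7627525, Δλ=-0.3525548 rad; a=sin²(Δφ/2)+cosφ1·cosφ2·sin²(Δλ/2)=0.1627795405; c=2·atan2(√a, √(1-a))=0.830589112; dist=6371·c=5291.683 ≈ 5291.7 km; running total=5291.7 km
Leg 1 bearing: y=sinΔλ·cosφ2=-0.34329224, x=cosφ1·sinφ2-sinφ1·cosφ2·cosΔλ=-0.65366649; θ=atan2(y, x)=-152.2925° <0 so +360° → 207.7075° ≈ 207.7°
Leg 2: φ1=-0.1077985, φ2=-0.6031055, Δφ=-0.4953070, Δλ=-2.8840833 rad; a=sin²(Δφ/2)+cosφ1·cosφ2·sin²(Δλ/2)=0.8653871533; c=2·atan2(√a, √(1-a))=2.390251907; dist=6371·c=15228.295 ≈ 15228.3 km; running total=20520.0 km
Leg 2 bearing: y=sinΔλ·cosφ2=-0.20974298, x=cosφ1·sinφ2-sinφ1·cosφ2·cosΔλ=-0.64959741; θ=atan2(y, x)=-162.1057° <0 so +360° → 197.8943° ≈ 197.9°
Leg 3: φ1=-0.6031055, φ2=0.1136681, Δφ=0.7167736, Δλ=1.0784058 rad; a=sin²(Δφ/2)+cosφ1·cosφ2·sin²(Δλ/2)=0.3387566734; c=2·atan2(√a, √(1-a))=1.242441008; dist=6371·c=7915.592 ≈ 7915.6 km; running total=28435.6 km
Leg 3 bearing: y=sinΔλ·cosφ2=0.87551864, x=cosφ1·sinφ2-sinφ1·cosφ2·cosΔλ=0.35981866; θ=atan2(y, x)=67.6584° ≈ 67.7°
Leg 4: φ1=0.1136681, φ2=0.0227765, Δφ=-0.0908915, Δλ=1.7536213 rad; a=sin²(Δφ/2)+cosφ1·cosφ2·sin²(Δλ/2)=0.5890024598; c=2·atan2(√a, √(1-a))=1.749754945; dist=6371·c=11147.689 ≈ 11147.7 km; running total=39583.3 km
Leg 4 bearing: y=sinΔλ·cosφ2=0.98307896, x=cosφ1·sinφ2-sinφ1·cosφ2·cosΔλ=0.04324357; θ=atan2(y, x)=87.4813° ≈ 87.5°
Leg 5: φ1=0.0227765, φ2=0.7612254, Δφ=0.7384488, Δλ=-3.1971517 rad; a=sin²(Δφ/2)+cosφ1·cosφ2·sin²(Δλ/2)=0.8534882822; c=2·atan2(√a, √(1-a))=2.356010353; dist=6371·c=15010.142 ≈ 15010.1 km; running total=54593.4 km
Leg 5 bearing: y=sinΔλ·cosφ2=0.04020359, x=cosφ1·sinφ2-sinφ1·cosφ2·cosΔλ=0.70609334; θ=atan2(y, x)=3.2588° ≈ 3.3°
Leg 6: φ1=0.7612254, φ2=1.0691712, Δφ=0.3079459, Δλ=-1.2308603 rad; a=sin²(Δφ/2)+cosφ1·cosφ2·sin²(Δλ/2)=0.1395486320; c=2·atan2(√a, √(1-a))=0.765692308; dist=6371·c=4878.226 ≈ 4878.2 km; running total=59471.6 km
Leg 6 bearing: y=sinΔλ·cosφ2=-0.45333482, x=cosφ1·sinφ2-sinφ1·cosφ2·cosΔλ=0.52420109; θ=atan2(y, x)=-40.8536° <0 so +360° → 319.1464° ≈ 319.1°

Leg 1: dist=5291.7 km, bearing=207.7°
Leg 2: dist=15228.3 km, bearing=197.9°
Leg 3: dist=7915.6 km, bearing=67.7°
Leg 4: dist=11147.7 km, bearing=87.5°
Leg 5: dist=15010.1 km, bearing=3.3°
Leg 6: dist=4878.2 km, bearing=319.1°
Total: 59471.6 km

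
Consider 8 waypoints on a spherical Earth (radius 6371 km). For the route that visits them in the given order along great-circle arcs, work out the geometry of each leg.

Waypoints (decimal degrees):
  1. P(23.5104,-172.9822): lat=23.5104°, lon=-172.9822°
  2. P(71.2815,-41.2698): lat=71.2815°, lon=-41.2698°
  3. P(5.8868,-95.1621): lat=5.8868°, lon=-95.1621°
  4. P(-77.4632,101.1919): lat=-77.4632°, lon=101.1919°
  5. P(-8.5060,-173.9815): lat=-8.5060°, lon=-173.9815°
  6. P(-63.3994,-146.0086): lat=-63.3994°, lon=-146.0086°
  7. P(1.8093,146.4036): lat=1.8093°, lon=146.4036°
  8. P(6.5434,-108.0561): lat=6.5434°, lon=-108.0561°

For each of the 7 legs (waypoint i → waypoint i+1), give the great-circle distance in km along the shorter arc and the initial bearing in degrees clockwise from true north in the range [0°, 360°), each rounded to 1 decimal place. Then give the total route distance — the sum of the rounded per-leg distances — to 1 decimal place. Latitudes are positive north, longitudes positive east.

Leg 1: φ1=0.4103339, φ2=1.2440969, Δφ=0.8337630, Δλ=2.2988150 rad; a=sin²(Δφ/2)+cosφ1·cosφ2·sin²(Δλ/2)=0.4089975191; c=2·atan2(√a, √(1-a))=1.387771241; dist=6371·c=8841.491 ≈ 8841.5 km; running total=8841.5 km
Leg 1 bearing: y=sinΔλ·cosφ2=0.23956403, x=cosφ1·sinφ2-sinφ1·cosφ2·cosΔλ=0.95366832; θ=atan2(y, x)=14.1011° ≈ 14.1°
Leg 2: φ1=1.2440969, φ2=0.1027440, Δφ=-1.1413528, Δλ=-0.9405981 rad; a=sin²(Δφ/2)+cosφ1·cosφ2·sin²(Δλ/2)=0.3573699129; c=2·atan2(√a, √(1-a))=1.281518456; dist=6371·c=8164.554 ≈ 8164.6 km; running total=17006.1 km
Leg 2 bearing: y=sinΔλ·cosφ2=-0.80365015, x=cosφ1·sinφ2-sinφ1·cosφ2·cosΔλ=-0.52227681; θ=atan2(y, x)=-123.0191° <0 so +360° → 236.9809° ≈ 237.0°
Leg 3: φ1=0.1027440, φ2=-1.3519879, Δφ=-1.4547319, Δλ=3.4270238 rad; a=sin²(Δφ/2)+cosφ1·cosφ2·sin²(Δλ/2)=0.6536518617; c=2·atan2(√a, √(1-a))=1.883154678; dist=6371·c=11997.578 ≈ 11997.6 km; running total=29003.7 km
Leg 3 bearing: y=sinΔλ·cosφ2=-0.06111971, x=cosφ1·sinφ2-sinφ1·cosφ2·cosΔλ=-0.94964667; θ=atan2(y, x)=-176.3175° <0 so +360° → 183.6825° ≈ 183.7°
Leg 4: φ1=-1.3519879, φ2=-0.1484577, Δφ=1.2035302, Δλ=-4.8026818 rad; a=sin²(Δφ/2)+cosφ1·cosφ2·sin²(Δλ/2)=0.4181280446; c=2·atan2(√a, √(1-a))=1.406311725; dist=6371·c=8959.612 ≈ 8959.6 km; running total=37963.3 km
Leg 4 bearing: y=sinΔλ·cosφ2=0.98497156, x=cosφ1·sinφ2-sinφ1·cosφ2·cosΔλ=0.05494511; θ=atan2(y, x)=86.8072° ≈ 86.8°
Leg 5: φ1=-0.1484577, φ2=-1.1065283, Δφ=-0.9580706, Δλ=0.4882192 rad; a=sin²(Δφ/2)+cosφ1·cosφ2·sin²(Δλ/2)=0.2383190379; c=2·atan2(√a, √(1-a))=1.020004726; dist=6371·c=6498.450 ≈ 6498.5 km; running total=44461.8 km
Leg 5 bearing: y=sinΔλ·cosφ2=0.21002753, x=cosφ1·sinφ2-sinφ1·cosφ2·cosΔλ=-0.82582125; θ=atan2(y, x)=165.7307° ≈ 165.7°
Leg 6: φ1=-1.1065283, φ2=0.0315782, Δφ=1.1381065, Δλ=5.1035557 rad; a=sin²(Δφ/2)+cosφ1·cosφ2·sin²(Δλ/2)=0.4287983265; c=2·atan2(√a, √(1-a))=1.427907241; dist=6371·c=9097.197 ≈ 9097.2 km; running total=53559.0 km
Leg 6 bearing: y=sinΔλ·cosφ2=-0.92400398, x=cosφ1·sinφ2-sinφ1·cosφ2·cosΔλ=0.35487735; θ=atan2(y, x)=-68.9900° <0 so +360° → 291.0100° ≈ 291.0°
Leg 7: φ1=0.0315782, φ2=0.1142039, Δφ=0.0826256, Δλ=-4.4411596 rad; a=sin²(Δφ/2)+cosφ1·cosφ2·sin²(Δλ/2)=0.6312201091; c=2·atan2(√a, √(1-a))=1.836346523; dist=6371·c=11699.364 ≈ 11699.4 km; running total=65258.4 km
Leg 7 bearing: y=sinΔλ·cosφ2=0.95716621, x=cosφ1·sinφ2-sinφ1·cosφ2·cosΔλ=0.12230278; θ=atan2(y, x)=82.7184° ≈ 82.7°

Leg 1: dist=8841.5 km, bearing=14.1°
Leg 2: dist=8164.6 km, bearing=237.0°
Leg 3: dist=11997.6 km, bearing=183.7°
Leg 4: dist=8959.6 km, bearing=86.8°
Leg 5: dist=6498.5 km, bearing=165.7°
Leg 6: dist=9097.2 km, bearing=291.0°
Leg 7: dist=11699.4 km, bearing=82.7°
Total: 65258.4 km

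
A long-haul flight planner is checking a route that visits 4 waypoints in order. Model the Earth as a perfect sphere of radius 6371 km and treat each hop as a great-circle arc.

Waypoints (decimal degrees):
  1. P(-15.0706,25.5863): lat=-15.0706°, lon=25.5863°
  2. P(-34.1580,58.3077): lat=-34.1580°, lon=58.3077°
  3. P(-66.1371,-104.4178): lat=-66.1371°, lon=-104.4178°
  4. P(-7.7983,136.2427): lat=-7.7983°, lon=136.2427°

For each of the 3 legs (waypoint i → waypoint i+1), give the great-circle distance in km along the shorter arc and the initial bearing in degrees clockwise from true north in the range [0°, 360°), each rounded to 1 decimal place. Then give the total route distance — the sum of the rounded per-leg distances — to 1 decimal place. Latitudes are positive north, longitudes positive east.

Leg 1: dist=3902.1 km, bearing=128.9°
Leg 2: dist=8764.9 km, bearing=187.0°
Leg 3: dist=10468.6 km, bearing=240.0°
Total: 23135.6 km

Leg 1: φ1=-0.2630316, φ2=-0.5961696, Δφ=-0.3331380, Δλ=0.5710962 rad; a=sin²(Δφ/2)+cosφ1·cosφ2·sin²(Δλ/2)=0.0908891725; c=2·atan2(√a, √(1-a))=0.612485449; dist=6371·c=3902.145 ≈ 3902.1 km; running total=3902.1 km
Leg 1 bearing: y=sinΔλ·cosφ2=0.44730480, x=cosφ1·sinφ2-sinφ1·cosφ2·cosΔλ=-0.36115334; θ=atan2(y, x)=128.9174° ≈ 128.9°
Leg 2: φ1=-0.5961696, φ2=-1.1543102, Δφ=-0.5581406, Δλ=-2.8400958 rad; a=sin²(Δφ/2)+cosφ1·cosφ2·sin²(Δλ/2)=0.4030909268; c=2·atan2(√a, √(1-a))=1.375743718; dist=6371·c=8764.863 ≈ 8764.9 km; running total=12667.0 km
Leg 2 bearing: y=sinΔλ·cosφ2=-0.12013094, x=cosφ1·sinφ2-sinφ1·cosφ2·cosΔλ=-0.97365450; θ=atan2(y, x)=-172.9663° <0 so +360° → 187.0337° ≈ 187.0°
Leg 3: φ1=-1.1543102, φ2=-0.1361060, Δφ=1.0182041, Δλ=4.2003181 rad; a=sin²(Δφ/2)+cosφ1·cosφ2·sin²(Δλ/2)=0.5361511097; c=2·atan2(√a, √(1-a))=1.643161690; dist=6371·c=10468.583 ≈ 10468.6 km; running total=23135.6 km
Leg 3 bearing: y=sinΔλ·cosφ2=-0.86366979, x=cosφ1·sinφ2-sinφ1·cosφ2·cosΔλ=-0.49884555; θ=atan2(y, x)=-120.0102° <0 so +360° → 239.9898° ≈ 240.0°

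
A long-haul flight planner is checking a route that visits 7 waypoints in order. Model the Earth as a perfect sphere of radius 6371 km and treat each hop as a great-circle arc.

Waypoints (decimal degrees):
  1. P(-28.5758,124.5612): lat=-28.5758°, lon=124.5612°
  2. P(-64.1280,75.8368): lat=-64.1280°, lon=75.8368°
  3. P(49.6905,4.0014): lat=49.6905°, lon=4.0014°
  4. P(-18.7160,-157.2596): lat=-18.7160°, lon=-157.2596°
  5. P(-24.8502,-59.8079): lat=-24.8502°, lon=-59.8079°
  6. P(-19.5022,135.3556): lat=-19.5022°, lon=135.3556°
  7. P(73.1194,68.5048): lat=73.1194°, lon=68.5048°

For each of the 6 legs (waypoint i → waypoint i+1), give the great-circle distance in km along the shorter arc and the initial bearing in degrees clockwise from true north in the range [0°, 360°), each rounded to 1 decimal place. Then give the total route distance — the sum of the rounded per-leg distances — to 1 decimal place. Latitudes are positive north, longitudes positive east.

Leg 1: φ1=-0.4987418, φ2=-1.1192447, Δφ=-0.6205029, Δλ=-0.8504012 rad; a=sin²(Δφ/2)+cosφ1·cosφ2·sin²(Δλ/2)=0.1584130712; c=2·atan2(√a, √(1-a))=0.818696251; dist=6371·c=5215.914 ≈ 5215.9 km; running total=5215.9 km
Leg 1 bearing: y=sinΔλ·cosφ2=-0.32794583, x=cosφ1·sinφ2-sinφ1·cosφ2·cosΔλ=-0.65247606; θ=atan2(y, x)=-153.3151° <0 so +360° → 206.6849° ≈ 206.7°
Leg 2: φ1=-1.1192447, φ2=0.8672628, Δφ=1.9865076, Δλ=-1.2537642 rad; a=sin²(Δφ/2)+cosφ1·cosφ2·sin²(Δλ/2)=0.7990636022; c=2·atan2(√a, √(1-a))=2.211958490; dist=6371·c=14092.388 ≈ 14092.4 km; running total=19308.3 km
Leg 2 bearing: y=sinΔλ·cosφ2=-0.61467706, x=cosφ1·sinφ2-sinφ1·cosφ2·cosΔλ=0.51421393; θ=atan2(y, x)=-50.0855° <0 so +360° → 309.9145° ≈ 309.9°
Leg 3: φ1=0.8672628, φ2=-0.3266558, Δφ=-1.1939187, Δλ=-2.8145354 rad; a=sin²(Δφ/2)+cosφ1·cosφ2·sin²(Δλ/2)=0.9124589588; c=2·atan2(√a, √(1-a))=2.540853298; dist=6371·c=16187.776 ≈ 16187.8 km; running total=35496.1 km
Leg 3 bearing: y=sinΔλ·cosφ2=-0.30426978, x=cosφ1·sinφ2-sinφ1·cosφ2·cosΔλ=0.47637205; θ=atan2(y, x)=-32.5673° <0 so +360° → 327.4327° ≈ 327.4°
Leg 4: φ1=-0.3266558, φ2=-0.4337178, Δφ=-0.1070620, Δλ=1.7008530 rad; a=sin²(Δφ/2)+cosφ1·cosφ2·sin²(Δλ/2)=0.4883057191; c=2·atan2(√a, √(1-a))=1.547405632; dist=6371·c=9858.521 ≈ 9858.5 km; running total=45354.6 km
Leg 4 bearing: y=sinΔλ·cosφ2=0.89974614, x=cosφ1·sinφ2-sinφ1·cosφ2·cosΔλ=-0.43578649; θ=atan2(y, x)=115.8429° ≈ 115.8°
Leg 5: φ1=-0.4337178, φ2=-0.3403776, Δφ=0.0933402, Δλ=3.4062457 rad; a=sin²(Δφ/2)+cosφ1·cosφ2·sin²(Δλ/2)=0.8426366213; c=2·atan2(√a, √(1-a))=2.325775145; dist=6371·c=14817.513 ≈ 14817.5 km; running total=60172.1 km
Leg 5 bearing: y=sinΔλ·cosφ2=-0.24656750, x=cosφ1·sinφ2-sinφ1·cosφ2·cosΔλ=-0.68527735; θ=atan2(y, x)=-160.2109° <0 so +360° → 199.7891° ≈ 199.8°
Leg 6: φ1=-0.3403776, φ2=1.2761743, Δφ=1.6165519, Δλ=-1.1667666 rad; a=sin²(Δφ/2)+cosφ1·cosφ2·sin²(Δλ/2)=0.6059260996; c=2·atan2(√a, √(1-a))=1.784266116; dist=6371·c=11367.559 ≈ 11367.6 km; running total=71539.7 km
Leg 6 bearing: y=sinΔλ·cosφ2=-0.26699819, x=cosφ1·sinφ2-sinφ1·cosφ2·cosΔλ=0.94012266; θ=atan2(y, x)=-15.8547° <0 so +360° → 344.1453° ≈ 344.1°

Leg 1: dist=5215.9 km, bearing=206.7°
Leg 2: dist=14092.4 km, bearing=309.9°
Leg 3: dist=16187.8 km, bearing=327.4°
Leg 4: dist=9858.5 km, bearing=115.8°
Leg 5: dist=14817.5 km, bearing=199.8°
Leg 6: dist=11367.6 km, bearing=344.1°
Total: 71539.7 km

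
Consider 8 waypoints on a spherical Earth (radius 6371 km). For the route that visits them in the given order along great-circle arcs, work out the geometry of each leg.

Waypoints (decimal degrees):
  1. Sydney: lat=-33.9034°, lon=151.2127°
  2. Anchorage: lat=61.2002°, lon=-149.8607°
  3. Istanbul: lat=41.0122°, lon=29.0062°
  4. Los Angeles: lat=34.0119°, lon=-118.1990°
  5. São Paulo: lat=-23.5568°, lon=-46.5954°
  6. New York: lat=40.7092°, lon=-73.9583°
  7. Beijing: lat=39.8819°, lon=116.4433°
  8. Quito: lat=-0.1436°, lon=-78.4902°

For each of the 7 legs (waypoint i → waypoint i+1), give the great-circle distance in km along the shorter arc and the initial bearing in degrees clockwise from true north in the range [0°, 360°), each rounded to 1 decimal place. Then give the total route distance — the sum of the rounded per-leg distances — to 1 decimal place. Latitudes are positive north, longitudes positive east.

Leg 1: dist=11831.7 km, bearing=25.5°
Leg 2: dist=8649.1 km, bearing=0.9°
Leg 3: dist=11023.1 km, bearing=333.0°
Leg 4: dist=9904.1 km, bearing=119.5°
Leg 5: dist=7685.5 km, bearing=338.1°
Leg 6: dist=10992.1 km, bearing=351.9°
Leg 7: dist=15344.0 km, bearing=22.6°
Total: 75429.6 km

Leg 1: φ1=-0.5917260, φ2=1.0681450, Δφ=1.6598710, Δλ=-5.2547221 rad; a=sin²(Δφ/2)+cosφ1·cosφ2·sin²(Δλ/2)=0.6412133037; c=2·atan2(√a, √(1-a))=1.857119087; dist=6371·c=11831.706 ≈ 11831.7 km; running total=11831.7 km
Leg 1 bearing: y=sinΔλ·cosφ2=0.41262268, x=cosφ1·sinφ2-sinφ1·cosφ2·cosΔλ=0.86601255; θ=atan2(y, x)=25.4761° ≈ 25.5°
Leg 2: φ1=1.0681450, φ2=0.7157979, Δφ=-0.3523471, Δλ=3.1218163 rad; a=sin²(Δφ/2)+cosφ1·cosφ2·sin²(Δλ/2)=0.3941962959; c=2·atan2(√a, √(1-a))=1.357577007; dist=6371·c=8649.123 ≈ 8649.1 km; running total=20480.8 km
Leg 2 bearing: y=sinΔλ·cosφ2=0.01492165, x=cosφ1·sinφ2-sinφ1·cosφ2·cosΔλ=0.97724083; θ=atan2(y, x)=0.8748° ≈ 0.9°
Leg 3: φ1=0.7157979, φ2=0.5936196, Δφ=-0.1221783, Δλ=-2.5692154 rad; a=sin²(Δφ/2)+cosφ1·cosφ2·sin²(Δλ/2)=0.5793606091; c=2·atan2(√a, √(1-a))=1.730191644; dist=6371·c=11023.051 ≈ 11023.1 km; running total=31503.9 km
Leg 3 bearing: y=sinΔλ·cosφ2=-0.44897030, x=cosφ1·sinφ2-sinφ1·cosφ2·cosΔλ=0.87933682; θ=atan2(y, x)=-27.0479° <0 so +360° → 332.9521° ≈ 333.0°
Leg 4: φ1=0.5936196, φ2=-0.4111437, Δφ=-1.0047634, Δλ=1.2497186 rad; a=sin²(Δφ/2)+cosφ1·cosφ2·sin²(Δλ/2)=0.4918782081; c=2·atan2(√a, √(1-a))=1.554552029; dist=6371·c=9904.051 ≈ 9904.1 km; running total=41408.0 km
Leg 4 bearing: y=sinΔλ·cosφ2=0.86981897, x=cosφ1·sinφ2-sinφ1·cosφ2·cosΔλ=-0.49310355; θ=atan2(y, x)=119.5491° ≈ 119.5°
Leg 5: φ1=-0.4111437, φ2=0.7105096, Δφ=1.1216533, Δλ=-0.4775727 rad; a=sin²(Δφ/2)+cosφ1·cosφ2·sin²(Δλ/2)=0.3217759044; c=2·atan2(√a, √(1-a))=1.206332714; dist=6371·c=7685.546 ≈ 7685.5 km; running total=49093.5 km
Leg 5 bearing: y=sinΔλ·cosφ2=-0.34840922, x=cosφ1·sinφ2-sinφ1·cosφ2·cosΔλ=0.86692312; θ=atan2(y, x)=-21.8948° <0 so +360° → 338.1052° ≈ 338.1°
Leg 6: φ1=0.7105096, φ2=0.6960705, Δφ=-0.0144391, Δλ=3.3231348 rad; a=sin²(Δφ/2)+cosφ1·cosφ2·sin²(Δλ/2)=0.5769600032; c=2·atan2(√a, √(1-a))=1.725330668; dist=6371·c=10992.082 ≈ 10992.1 km; running total=60085.6 km
Leg 6 bearing: y=sinΔλ·cosφ2=-0.13854565, x=cosφ1·sinφ2-sinφ1·cosφ2·cosΔλ=0.97832190; θ=atan2(y, x)=-8.0604° <0 so +360° → 351.9396° ≈ 351.9°
Leg 7: φ1=0.6960705, φ2=-0.0025063, Δφ=-0.6985768, Δλ=-3.4022314 rad; a=sin²(Δφ/2)+cosφ1·cosφ2·sin²(Δλ/2)=0.8715275333; c=2·atan2(√a, √(1-a))=2.408420235; dist=6371·c=15344.045 ≈ 15344.0 km; running total=75429.6 km
Leg 7 bearing: y=sinΔλ·cosφ2=0.25769697, x=cosφ1·sinφ2-sinφ1·cosφ2·cosΔλ=0.61762565; θ=atan2(y, x)=22.6478° ≈ 22.6°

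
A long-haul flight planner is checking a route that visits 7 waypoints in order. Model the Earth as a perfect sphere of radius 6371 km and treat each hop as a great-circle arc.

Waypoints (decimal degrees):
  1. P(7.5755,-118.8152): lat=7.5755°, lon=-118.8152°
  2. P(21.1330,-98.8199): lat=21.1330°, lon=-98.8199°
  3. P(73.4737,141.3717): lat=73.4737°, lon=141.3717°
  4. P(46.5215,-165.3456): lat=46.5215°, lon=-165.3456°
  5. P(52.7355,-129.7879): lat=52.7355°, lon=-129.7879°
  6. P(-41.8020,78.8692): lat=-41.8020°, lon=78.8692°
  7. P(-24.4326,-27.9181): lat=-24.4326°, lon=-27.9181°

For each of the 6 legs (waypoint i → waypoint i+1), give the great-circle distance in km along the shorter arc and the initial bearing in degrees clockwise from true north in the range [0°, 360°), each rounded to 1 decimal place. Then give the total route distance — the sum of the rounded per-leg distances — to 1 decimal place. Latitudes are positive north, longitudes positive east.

Leg 1: dist=2623.6 km, bearing=52.8°
Leg 2: dist=8635.2 km, bearing=345.4°
Leg 3: dist=3963.2 km, bearing=108.8°
Leg 4: dist=2623.0 km, bearing=61.6°
Leg 5: dist=17558.2 km, bearing=288.1°
Leg 6: dist=9499.3 km, bearing=241.0°
Total: 44902.5 km

Leg 1: φ1=0.1322174, φ2=0.3688404, Δφ=0.2366230, Δλ=0.3489838 rad; a=sin²(Δφ/2)+cosφ1·cosφ2·sin²(Δλ/2)=0.0417997076; c=2·atan2(√a, √(1-a))=0.411803137; dist=6371·c=2623.598 ≈ 2623.6 km; running total=2623.6 km
Leg 1 bearing: y=sinΔλ·cosφ2=0.31894603, x=cosφ1·sinφ2-sinφ1·cosφ2·cosΔλ=0.24183341; θ=atan2(y, x)=52.8296° ≈ 52.8°
Leg 2: φ1=0.3688404, φ2=1.2823580, Δφ=0.9135175, Δλ=4.1921343 rad; a=sin²(Δφ/2)+cosφ1·cosφ2·sin²(Δλ/2)=0.3931265236; c=2·atan2(√a, √(1-a))=1.355387369; dist=6371·c=8635.173 ≈ 8635.2 km; running total=11258.8 km
Leg 2 bearing: y=sinΔλ·cosφ2=-0.24681987, x=cosφ1·sinφ2-sinφ1·cosφ2·cosΔλ=0.94519426; θ=atan2(y, x)=-14.6349° <0 so +360° → 345.3651° ≈ 345.4°
Leg 3: φ1=1.2823580, φ2=0.8119533, Δφ=-0.4704046, Δλ=-5.3532268 rad; a=sin²(Δφ/2)+cosφ1·cosφ2·sin²(Δλ/2)=0.0936619942; c=2·atan2(√a, √(1-a))=0.622066498; dist=6371·c=3963.186 ≈ 3963.2 km; running total=15222.0 km
Leg 3 bearing: y=sinΔλ·cosφ2=0.55156347, x=cosφ1·sinφ2-sinφ1·cosφ2·cosΔλ=-0.18797724; θ=atan2(y, x)=108.8195° ≈ 108.8°
Leg 4: φ1=0.8119533, φ2=0.9204081, Δφ=0.1084548, Δλ=0.6205989 rad; a=sin²(Δφ/2)+cosφ1·cosφ2·sin²(Δλ/2)=0.0417822269; c=2·atan2(√a, √(1-a))=0.411715783; dist=6371·c=2623.041 ≈ 2623.0 km; running total=17845.0 km
Leg 4 bearing: y=sinΔλ·cosφ2=0.35210922, x=cosφ1·sinφ2-sinφ1·cosφ2·cosΔλ=0.19017094; θ=atan2(y, x)=61.6269° ≈ 61.6°
Leg 5: φ1=0.9204081, φ2=-0.7295825, Δφ=-1.6499906, Δλ=3.6417534 rad; a=sin²(Δφ/2)+cosφ1·cosφ2·sin²(Δλ/2)=0.9632789263; c=2·atan2(√a, √(1-a))=2.755952567; dist=6371·c=17558.174 ≈ 17558.2 km; running total=35403.2 km
Leg 5 bearing: y=sinΔλ·cosφ2=-0.35749423, x=cosφ1·sinφ2-sinφ1·cosφ2·cosΔλ=0.11699751; θ=atan2(y, x)=-71.8782° <0 so +360° → 288.1218° ≈ 288.1°
Leg 6: φ1=-0.7295825, φ2=-0.4264293, Δφ=0.3031532, Δλ=-1.8637900 rad; a=sin²(Δφ/2)+cosφ1·cosφ2·sin²(Δλ/2)=0.4601585923; c=2·atan2(√a, √(1-a))=1.491028947; dist=6371·c=9499.345 ≈ 9499.3 km; running total=44902.5 km
Leg 6 bearing: y=sinΔλ·cosφ2=-0.87164838, x=cosφ1·sinφ2-sinφ1·cosφ2·cosΔλ=-0.48361116; θ=atan2(y, x)=-119.0226° <0 so +360° → 240.9774° ≈ 241.0°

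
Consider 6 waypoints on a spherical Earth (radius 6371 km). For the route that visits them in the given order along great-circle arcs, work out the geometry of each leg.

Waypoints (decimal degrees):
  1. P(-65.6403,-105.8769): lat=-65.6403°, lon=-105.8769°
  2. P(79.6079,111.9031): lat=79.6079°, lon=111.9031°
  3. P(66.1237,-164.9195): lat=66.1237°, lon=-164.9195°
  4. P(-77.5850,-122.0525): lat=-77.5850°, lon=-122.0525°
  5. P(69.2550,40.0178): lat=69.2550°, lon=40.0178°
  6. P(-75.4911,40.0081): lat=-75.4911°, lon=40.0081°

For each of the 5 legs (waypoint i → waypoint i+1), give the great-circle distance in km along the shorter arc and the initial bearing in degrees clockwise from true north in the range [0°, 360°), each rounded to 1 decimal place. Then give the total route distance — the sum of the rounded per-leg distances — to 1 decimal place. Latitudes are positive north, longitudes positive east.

Leg 1: dist=18093.0 km, bearing=338.2°
Leg 2: dist=2752.8 km, bearing=73.7°
Leg 3: dist=16237.0 km, bearing=164.8°
Leg 4: dist=18938.3 km, bearing=139.6°
Leg 5: dist=16095.0 km, bearing=180.0°
Total: 72116.1 km

Leg 1: φ1=-1.1456394, φ2=1.3894200, Δφ=2.5350593, Δλ=3.8009780 rad; a=sin²(Δφ/2)+cosφ1·cosφ2·sin²(Δλ/2)=0.9774177355; c=2·atan2(√a, √(1-a))=2.839901897; dist=6371·c=18093.015 ≈ 18093.0 km; running total=18093.0 km
Leg 1 bearing: y=sinΔλ·cosφ2=-0.11050858, x=cosφ1·sinφ2-sinφ1·cosφ2·cosΔλ=0.27582073; θ=atan2(y, x)=-21.8337° <0 so +360° → 338.1663° ≈ 338.2°
Leg 2: φ1=1.3894200, φ2=1.1540763, Δφ=-0.2353437, Δλ=-4.8314658 rad; a=sin²(Δφ/2)+cosφ1·cosφ2·sin²(Δλ/2)=0.0459524020; c=2·atan2(√a, √(1-a))=0.432083574; dist=6371·c=2752.804 ≈ 2752.8 km; running total=20845.8 km
Leg 2 bearing: y=sinΔλ·cosφ2=0.40189714, x=cosφ1·sinφ2-sinφ1·cosφ2·cosΔλ=0.11765120; θ=atan2(y, x)=73.6832° ≈ 73.7°
Leg 3: φ1=1.1540763, φ2=-1.3541137, Δφ=-2.5081900, Δλ=0.7481703 rad; a=sin²(Δφ/2)+cosφ1·cosφ2·sin²(Δλ/2)=0.9146291533; c=2·atan2(√a, √(1-a))=2.548575560; dist=6371·c=16236.975 ≈ 16237.0 km; running total=37082.8 km
Leg 3 bearing: y=sinΔλ·cosφ2=0.14625814, x=cosφ1·sinφ2-sinφ1·cosφ2·cosΔλ=-0.53938782; θ=atan2(y, x)=164.8287° ≈ 164.8°
Leg 4: φ1=-1.3541137, φ2=1.2087278, Δφ=2.5628415, Δλ=2.8286604 rad; a=sin²(Δφ/2)+cosφ1·cosφ2·sin²(Δλ/2)=0.9928758754; c=2·atan2(√a, √(1-a))=2.972582514; dist=6371·c=18938.323 ≈ 18938.3 km; running total=56021.1 km
Leg 4 bearing: y=sinΔλ·cosφ2=0.10904332, x=cosφ1·sinφ2-sinφ1·cosφ2·cosΔλ=-0.12807435; θ=atan2(y, x)=139.5887° ≈ 139.6°
Leg 5: φ1=1.2087278, φ2=-1.3175683, Δφ=-2.5262960, Δλ=-0.0001693 rad; a=sin²(Δφ/2)+cosφ1·cosφ2·sin²(Δλ/2)=0.9083011348; c=2·atan2(√a, √(1-a))=2.526296027; dist=6371·c=16095.032 ≈ 16095.0 km; running total=72116.1 km
Leg 5 bearing: y=sinΔλ·cosφ2=-0.00004241, x=cosφ1·sinφ2-sinφ1·cosφ2·cosΔλ=-0.57720077; θ=atan2(y, x)=-179.9958° <0 so +360° → 180.0042° ≈ 180.0°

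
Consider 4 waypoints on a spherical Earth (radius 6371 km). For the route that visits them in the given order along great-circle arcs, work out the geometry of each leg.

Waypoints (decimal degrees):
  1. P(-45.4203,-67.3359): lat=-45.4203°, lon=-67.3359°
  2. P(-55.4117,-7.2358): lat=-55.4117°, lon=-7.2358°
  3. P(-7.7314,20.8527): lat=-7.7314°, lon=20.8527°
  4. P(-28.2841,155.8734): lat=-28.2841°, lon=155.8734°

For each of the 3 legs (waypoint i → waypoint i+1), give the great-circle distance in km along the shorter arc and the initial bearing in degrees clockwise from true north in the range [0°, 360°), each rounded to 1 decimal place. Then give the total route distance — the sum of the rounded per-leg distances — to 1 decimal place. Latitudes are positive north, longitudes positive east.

Leg 1: φ1=-0.7927338, φ2=-0.9671166, Δφ=-0.1743828, Δλ=1.0489446 rad; a=sin²(Δφ/2)+cosφ1·cosφ2·sin²(Δλ/2)=0.1074976684; c=2·atan2(√a, √(1-a))=0.668092672; dist=6371·c=4256.418 ≈ 4256.4 km; running total=4256.4 km
Leg 1 bearing: y=sinΔλ·cosφ2=0.49211667, x=cosφ1·sinφ2-sinφ1·cosφ2·cosΔλ=-0.37628296; θ=atan2(y, x)=127.4023° ≈ 127.4°
Leg 2: φ1=-0.9671166, φ2=-0.1349384, Δφ=0.8321782, Δλ=0.4902368 rad; a=sin²(Δφ/2)+cosφ1·cosφ2·sin²(Δλ/2)=0.1964927432; c=2·atan2(√a, √(1-a))=0.918497941; dist=6371·c=5851.750 ≈ 5851.8 km; running total=10108.2 km
Leg 2 bearing: y=sinΔλ·cosφ2=0.46655475, x=cosφ1·sinφ2-sinφ1·cosφ2·cosΔλ=0.64331955; θ=atan2(y, x)=35.9508° ≈ 36.0°
Leg 3: φ1=-0.1349384, φ2=-0.4936507, Δφ=-0.3587123, Δλ=2.3565558 rad; a=sin²(Δφ/2)+cosφ1·cosφ2·sin²(Δλ/2)=0.7767505468; c=2·atan2(√a, √(1-a))=2.157358479; dist=6371·c=13744.531 ≈ 13744.5 km; running total=23852.7 km
Leg 3 bearing: y=sinΔλ·cosφ2=0.62245951, x=cosφ1·sinφ2-sinφ1·cosφ2·cosΔλ=-0.55333598; θ=atan2(y, x)=131.6355° ≈ 131.6°

Leg 1: dist=4256.4 km, bearing=127.4°
Leg 2: dist=5851.8 km, bearing=36.0°
Leg 3: dist=13744.5 km, bearing=131.6°
Total: 23852.7 km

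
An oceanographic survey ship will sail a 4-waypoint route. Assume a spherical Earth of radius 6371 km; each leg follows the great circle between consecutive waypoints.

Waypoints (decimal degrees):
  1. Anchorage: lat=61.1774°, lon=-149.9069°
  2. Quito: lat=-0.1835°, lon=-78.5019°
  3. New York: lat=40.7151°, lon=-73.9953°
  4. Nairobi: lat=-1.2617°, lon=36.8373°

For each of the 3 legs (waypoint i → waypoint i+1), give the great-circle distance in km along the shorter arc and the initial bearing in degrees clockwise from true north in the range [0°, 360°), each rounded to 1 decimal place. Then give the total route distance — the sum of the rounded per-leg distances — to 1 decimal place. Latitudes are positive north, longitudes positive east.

Leg 1: φ1=1.0677471, φ2=-0.0032027, Δφ=-1.0709497, Δλ=1.2462524 rad; a=sin²(Δφ/2)+cosφ1·cosφ2·sin²(Δλ/2)=0.4245382607; c=2·atan2(√a, √(1-a))=1.419293941; dist=6371·c=9042.322 ≈ 9042.3 km; running total=9042.3 km
Leg 1 bearing: y=sinΔλ·cosφ2=0.94779138, x=cosφ1·sinφ2-sinφ1·cosφ2·cosΔλ=-0.28091565; θ=atan2(y, x)=106.5093° ≈ 106.5°
Leg 2: φ1=-0.0032027, φ2=0.7106126, Δφ=0.7138152, Δλ=0.0786550 rad; a=sin²(Δφ/2)+cosφ1·cosφ2·sin²(Δλ/2)=0.1232369607; c=2·atan2(√a, √(1-a))=0.717387082; dist=6371·c=4570.473 ≈ 4570.5 km; running total=13612.8 km
Leg 2 bearing: y=sinΔλ·cosφ2=0.05955609, x=cosφ1·sinφ2-sinφ1·cosφ2·cosΔλ=0.65471484; θ=atan2(y, x)=5.1976° ≈ 5.2°
Leg 3: φ1=0.7106126, φ2=-0.0220208, Δφ=-0.7326334, Δλ=1.9343938 rad; a=sin²(Δφ/2)+cosφ1·cosφ2·sin²(Δλ/2)=0.6419292408; c=2·atan2(√a, √(1-a))=1.858612057; dist=6371·c=11841.217 ≈ 11841.2 km; running total=25454.0 km
Leg 3 bearing: y=sinΔλ·cosφ2=0.93439688, x=cosφ1·sinφ2-sinφ1·cosφ2·cosΔλ=0.21523669; θ=atan2(y, x)=77.0283° ≈ 77.0°

Leg 1: dist=9042.3 km, bearing=106.5°
Leg 2: dist=4570.5 km, bearing=5.2°
Leg 3: dist=11841.2 km, bearing=77.0°
Total: 25454.0 km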